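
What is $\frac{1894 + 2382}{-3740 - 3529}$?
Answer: $- \frac{4276}{7269} \approx -0.58825$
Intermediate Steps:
$\frac{1894 + 2382}{-3740 - 3529} = \frac{4276}{-7269} = 4276 \left(- \frac{1}{7269}\right) = - \frac{4276}{7269}$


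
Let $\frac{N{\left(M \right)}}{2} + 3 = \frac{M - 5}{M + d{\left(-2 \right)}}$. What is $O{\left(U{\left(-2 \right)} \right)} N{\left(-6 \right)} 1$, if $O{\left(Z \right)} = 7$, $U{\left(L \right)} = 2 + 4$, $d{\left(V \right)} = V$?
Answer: $- \frac{91}{4} \approx -22.75$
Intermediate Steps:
$U{\left(L \right)} = 6$
$N{\left(M \right)} = -6 + \frac{2 \left(-5 + M\right)}{-2 + M}$ ($N{\left(M \right)} = -6 + 2 \frac{M - 5}{M - 2} = -6 + 2 \frac{-5 + M}{-2 + M} = -6 + \frac{2 \left(-5 + M\right)}{-2 + M}$)
$O{\left(U{\left(-2 \right)} \right)} N{\left(-6 \right)} 1 = 7 \frac{2 \left(1 - -12\right)}{-2 - 6} \cdot 1 = 7 \frac{2 \left(1 + 12\right)}{-8} \cdot 1 = 7 \cdot 2 \left(- \frac{1}{8}\right) 13 \cdot 1 = 7 \left(- \frac{13}{4}\right) 1 = \left(- \frac{91}{4}\right) 1 = - \frac{91}{4}$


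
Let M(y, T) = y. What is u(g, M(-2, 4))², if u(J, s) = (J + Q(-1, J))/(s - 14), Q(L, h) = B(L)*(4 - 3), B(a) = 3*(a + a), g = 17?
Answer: 121/256 ≈ 0.47266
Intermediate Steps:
B(a) = 6*a (B(a) = 3*(2*a) = 6*a)
Q(L, h) = 6*L (Q(L, h) = (6*L)*(4 - 3) = (6*L)*1 = 6*L)
u(J, s) = (-6 + J)/(-14 + s) (u(J, s) = (J + 6*(-1))/(s - 14) = (J - 6)/(-14 + s) = (-6 + J)/(-14 + s))
u(g, M(-2, 4))² = ((-6 + 17)/(-14 - 2))² = (11/(-16))² = (-1/16*11)² = (-11/16)² = 121/256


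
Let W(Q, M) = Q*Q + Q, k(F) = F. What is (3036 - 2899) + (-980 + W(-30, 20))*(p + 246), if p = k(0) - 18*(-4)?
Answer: -34843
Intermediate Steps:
W(Q, M) = Q + Q² (W(Q, M) = Q² + Q = Q + Q²)
p = 72 (p = 0 - 18*(-4) = 0 + 72 = 72)
(3036 - 2899) + (-980 + W(-30, 20))*(p + 246) = (3036 - 2899) + (-980 - 30*(1 - 30))*(72 + 246) = 137 + (-980 - 30*(-29))*318 = 137 + (-980 + 870)*318 = 137 - 110*318 = 137 - 34980 = -34843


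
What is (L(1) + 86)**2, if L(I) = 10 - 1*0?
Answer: 9216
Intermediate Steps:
L(I) = 10 (L(I) = 10 + 0 = 10)
(L(1) + 86)**2 = (10 + 86)**2 = 96**2 = 9216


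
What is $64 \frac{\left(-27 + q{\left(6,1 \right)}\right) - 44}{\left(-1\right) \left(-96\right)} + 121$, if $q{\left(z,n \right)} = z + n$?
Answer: $\frac{235}{3} \approx 78.333$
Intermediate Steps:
$q{\left(z,n \right)} = n + z$
$64 \frac{\left(-27 + q{\left(6,1 \right)}\right) - 44}{\left(-1\right) \left(-96\right)} + 121 = 64 \frac{\left(-27 + \left(1 + 6\right)\right) - 44}{\left(-1\right) \left(-96\right)} + 121 = 64 \frac{\left(-27 + 7\right) - 44}{96} + 121 = 64 \left(-20 - 44\right) \frac{1}{96} + 121 = 64 \left(\left(-64\right) \frac{1}{96}\right) + 121 = 64 \left(- \frac{2}{3}\right) + 121 = - \frac{128}{3} + 121 = \frac{235}{3}$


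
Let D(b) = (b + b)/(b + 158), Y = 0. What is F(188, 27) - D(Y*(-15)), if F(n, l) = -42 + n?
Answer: 146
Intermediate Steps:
D(b) = 2*b/(158 + b) (D(b) = (2*b)/(158 + b) = 2*b/(158 + b))
F(188, 27) - D(Y*(-15)) = (-42 + 188) - 2*0*(-15)/(158 + 0*(-15)) = 146 - 2*0/(158 + 0) = 146 - 2*0/158 = 146 - 1*0 = 146 + 0 = 146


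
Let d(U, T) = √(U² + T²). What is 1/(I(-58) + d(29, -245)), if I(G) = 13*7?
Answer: -7/4045 + √60866/52585 ≈ 0.0029611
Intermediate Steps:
d(U, T) = √(T² + U²)
I(G) = 91
1/(I(-58) + d(29, -245)) = 1/(91 + √((-245)² + 29²)) = 1/(91 + √(60025 + 841)) = 1/(91 + √60866)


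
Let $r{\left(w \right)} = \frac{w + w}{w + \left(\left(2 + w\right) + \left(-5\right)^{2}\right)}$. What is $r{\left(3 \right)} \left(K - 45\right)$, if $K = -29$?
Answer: $- \frac{148}{11} \approx -13.455$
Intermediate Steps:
$r{\left(w \right)} = \frac{2 w}{27 + 2 w}$ ($r{\left(w \right)} = \frac{2 w}{w + \left(\left(2 + w\right) + 25\right)} = \frac{2 w}{w + \left(27 + w\right)} = \frac{2 w}{27 + 2 w}$)
$r{\left(3 \right)} \left(K - 45\right) = 2 \cdot 3 \frac{1}{27 + 2 \cdot 3} \left(-29 - 45\right) = 2 \cdot 3 \frac{1}{27 + 6} \left(-74\right) = 2 \cdot 3 \cdot \frac{1}{33} \left(-74\right) = \frac{2}{11} \left(-74\right) = - \frac{148}{11}$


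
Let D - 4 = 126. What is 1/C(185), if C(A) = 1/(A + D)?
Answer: 315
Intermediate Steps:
D = 130 (D = 4 + 126 = 130)
C(A) = 1/(130 + A) (C(A) = 1/(A + 130) = 1/(130 + A))
1/C(185) = 1/(1/(130 + 185)) = 1/(1/315) = 315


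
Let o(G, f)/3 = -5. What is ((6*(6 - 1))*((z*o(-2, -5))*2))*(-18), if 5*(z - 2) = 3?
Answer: 42120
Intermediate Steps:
z = 13/5 (z = 2 + (⅕)*3 = 2 + ⅗ = 13/5 ≈ 2.6000)
o(G, f) = -15 (o(G, f) = 3*(-5) = -15)
((6*(6 - 1))*((z*o(-2, -5))*2))*(-18) = ((6*(6 - 1))*(((13/5)*(-15))*2))*(-18) = ((6*5)*(-39*2))*(-18) = (30*(-78))*(-18) = -2340*(-18) = 42120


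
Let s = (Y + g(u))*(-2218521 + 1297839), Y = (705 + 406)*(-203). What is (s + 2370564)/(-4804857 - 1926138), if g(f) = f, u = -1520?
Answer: -13936398714/448733 ≈ -31057.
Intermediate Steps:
Y = -225533 (Y = 1111*(-203) = -225533)
s = 209043610146 (s = (-225533 - 1520)*(-2218521 + 1297839) = -227053*(-920682) = 209043610146)
(s + 2370564)/(-4804857 - 1926138) = (209043610146 + 2370564)/(-4804857 - 1926138) = 209045980710/(-6730995) = 209045980710*(-1/6730995) = -13936398714/448733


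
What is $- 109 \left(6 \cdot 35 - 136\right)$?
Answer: $-8066$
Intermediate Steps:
$- 109 \left(6 \cdot 35 - 136\right) = - 109 \left(210 - 136\right) = \left(-109\right) 74 = -8066$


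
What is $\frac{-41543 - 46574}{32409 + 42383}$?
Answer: $- \frac{88117}{74792} \approx -1.1782$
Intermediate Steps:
$\frac{-41543 - 46574}{32409 + 42383} = - \frac{88117}{74792}$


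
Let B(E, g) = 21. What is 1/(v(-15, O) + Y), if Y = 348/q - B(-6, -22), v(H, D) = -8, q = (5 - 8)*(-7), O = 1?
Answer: -7/87 ≈ -0.080460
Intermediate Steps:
q = 21 (q = -3*(-7) = 21)
Y = -31/7 (Y = 348/21 - 1*21 = 348*(1/21) - 21 = 116/7 - 21 = -31/7 ≈ -4.4286)
1/(v(-15, O) + Y) = 1/(-8 - 31/7) = 1/(-87/7) = -7/87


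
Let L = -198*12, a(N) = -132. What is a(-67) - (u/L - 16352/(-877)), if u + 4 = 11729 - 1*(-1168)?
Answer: -302600455/2083752 ≈ -145.22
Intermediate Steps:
u = 12893 (u = -4 + (11729 - 1*(-1168)) = -4 + (11729 + 1168) = -4 + 12897 = 12893)
L = -2376
a(-67) - (u/L - 16352/(-877)) = -132 - (12893/(-2376) - 16352/(-877)) = -132 - (12893*(-1/2376) - 16352*(-1/877)) = -132 - (-12893/2376 + 16352/877) = -132 - 1*27545191/2083752 = -132 - 27545191/2083752 = -302600455/2083752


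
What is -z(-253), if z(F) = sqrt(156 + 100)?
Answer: -16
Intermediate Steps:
z(F) = 16 (z(F) = sqrt(256) = 16)
-z(-253) = -1*16 = -16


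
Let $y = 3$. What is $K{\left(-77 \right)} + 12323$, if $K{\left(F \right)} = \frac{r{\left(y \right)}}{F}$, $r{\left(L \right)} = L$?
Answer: $\frac{948868}{77} \approx 12323.0$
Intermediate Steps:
$K{\left(F \right)} = \frac{3}{F}$
$K{\left(-77 \right)} + 12323 = \frac{3}{-77} + 12323 = 3 \left(- \frac{1}{77}\right) + 12323 = - \frac{3}{77} + 12323 = \frac{948868}{77}$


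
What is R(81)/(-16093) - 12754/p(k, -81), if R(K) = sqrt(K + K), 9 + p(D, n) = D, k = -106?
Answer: 12754/115 - 9*sqrt(2)/16093 ≈ 110.90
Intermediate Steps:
p(D, n) = -9 + D
R(K) = sqrt(2)*sqrt(K) (R(K) = sqrt(2*K) = sqrt(2)*sqrt(K))
R(81)/(-16093) - 12754/p(k, -81) = (sqrt(2)*sqrt(81))/(-16093) - 12754/(-9 - 106) = (sqrt(2)*9)*(-1/16093) - 12754/(-115) = (9*sqrt(2))*(-1/16093) - 12754*(-1/115) = -9*sqrt(2)/16093 + 12754/115 = 12754/115 - 9*sqrt(2)/16093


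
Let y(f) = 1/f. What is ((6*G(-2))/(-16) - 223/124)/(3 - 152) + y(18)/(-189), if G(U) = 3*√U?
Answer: 370085/31427676 + 9*I*√2/1192 ≈ 0.011776 + 0.010678*I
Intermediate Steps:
((6*G(-2))/(-16) - 223/124)/(3 - 152) + y(18)/(-189) = ((6*(3*√(-2)))/(-16) - 223/124)/(3 - 152) + 1/(18*(-189)) = ((6*(3*(I*√2)))*(-1/16) - 223*1/124)/(-149) + (1/18)*(-1/189) = ((6*(3*I*√2))*(-1/16) - 223/124)*(-1/149) - 1/3402 = ((18*I*√2)*(-1/16) - 223/124)*(-1/149) - 1/3402 = (-9*I*√2/8 - 223/124)*(-1/149) - 1/3402 = (-223/124 - 9*I*√2/8)*(-1/149) - 1/3402 = (223/18476 + 9*I*√2/1192) - 1/3402 = 370085/31427676 + 9*I*√2/1192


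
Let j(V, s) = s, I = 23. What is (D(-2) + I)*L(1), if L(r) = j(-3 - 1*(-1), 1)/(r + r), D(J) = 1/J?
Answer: 45/4 ≈ 11.250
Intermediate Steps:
L(r) = 1/(2*r) (L(r) = 1/(r + r) = 1/(2*r))
(D(-2) + I)*L(1) = (1/(-2) + 23)*((1/2)/1) = (-1/2 + 23)*((1/2)*1) = (45/2)*(1/2) = 45/4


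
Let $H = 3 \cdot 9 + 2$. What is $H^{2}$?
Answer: $841$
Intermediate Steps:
$H = 29$ ($H = 27 + 2 = 29$)
$H^{2} = 29^{2} = 841$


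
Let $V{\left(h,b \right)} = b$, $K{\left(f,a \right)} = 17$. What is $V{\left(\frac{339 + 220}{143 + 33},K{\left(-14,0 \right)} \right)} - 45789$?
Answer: $-45772$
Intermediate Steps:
$V{\left(\frac{339 + 220}{143 + 33},K{\left(-14,0 \right)} \right)} - 45789 = 17 - 45789 = -45772$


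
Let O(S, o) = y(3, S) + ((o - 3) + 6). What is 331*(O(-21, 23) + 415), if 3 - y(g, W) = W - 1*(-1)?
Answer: 153584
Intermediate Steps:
y(g, W) = 2 - W (y(g, W) = 3 - (W - 1*(-1)) = 3 - (W + 1) = 3 - (1 + W) = 3 + (-1 - W) = 2 - W)
O(S, o) = 5 + o - S (O(S, o) = (2 - S) + ((o - 3) + 6) = (2 - S) + ((-3 + o) + 6) = (2 - S) + (3 + o) = 5 + o - S)
331*(O(-21, 23) + 415) = 331*((5 + 23 - 1*(-21)) + 415) = 331*((5 + 23 + 21) + 415) = 331*(49 + 415) = 331*464 = 153584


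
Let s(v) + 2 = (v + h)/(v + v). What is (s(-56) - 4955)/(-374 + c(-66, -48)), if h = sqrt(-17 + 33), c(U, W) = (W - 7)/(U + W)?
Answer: 7910631/596134 ≈ 13.270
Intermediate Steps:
c(U, W) = (-7 + W)/(U + W)
h = 4 (h = sqrt(16) = 4)
s(v) = -2 + (4 + v)/(2*v) (s(v) = -2 + (v + 4)/(v + v) = -2 + (4 + v)/((2*v)) = -2 + (4 + v)*(1/(2*v)) = -2 + (4 + v)/(2*v))
(s(-56) - 4955)/(-374 + c(-66, -48)) = ((-3/2 + 2/(-56)) - 4955)/(-374 + (-7 - 48)/(-66 - 48)) = ((-3/2 + 2*(-1/56)) - 4955)/(-374 - 55/(-114)) = ((-3/2 - 1/28) - 4955)/(-374 - 1/114*(-55)) = (-43/28 - 4955)/(-374 + 55/114) = -138783/(28*(-42581/114)) = -138783/28*(-114/42581) = 7910631/596134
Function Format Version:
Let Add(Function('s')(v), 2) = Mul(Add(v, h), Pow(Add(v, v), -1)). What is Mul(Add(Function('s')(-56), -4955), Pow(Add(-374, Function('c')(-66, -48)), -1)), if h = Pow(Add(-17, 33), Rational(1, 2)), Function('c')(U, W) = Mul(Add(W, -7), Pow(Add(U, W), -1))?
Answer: Rational(7910631, 596134) ≈ 13.270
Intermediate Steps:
Function('c')(U, W) = Mul(Pow(Add(U, W), -1), Add(-7, W)) (Function('c')(U, W) = Mul(Add(-7, W), Pow(Add(U, W), -1)) = Mul(Pow(Add(U, W), -1), Add(-7, W)))
h = 4 (h = Pow(16, Rational(1, 2)) = 4)
Function('s')(v) = Add(-2, Mul(Rational(1, 2), Pow(v, -1), Add(4, v))) (Function('s')(v) = Add(-2, Mul(Add(v, 4), Pow(Add(v, v), -1))) = Add(-2, Mul(Add(4, v), Pow(Mul(2, v), -1))) = Add(-2, Mul(Add(4, v), Mul(Rational(1, 2), Pow(v, -1)))) = Add(-2, Mul(Rational(1, 2), Pow(v, -1), Add(4, v))))
Mul(Add(Function('s')(-56), -4955), Pow(Add(-374, Function('c')(-66, -48)), -1)) = Mul(Add(Add(Rational(-3, 2), Mul(2, Pow(-56, -1))), -4955), Pow(Add(-374, Mul(Pow(Add(-66, -48), -1), Add(-7, -48))), -1)) = Mul(Add(Add(Rational(-3, 2), Mul(2, Rational(-1, 56))), -4955), Pow(Add(-374, Mul(Pow(-114, -1), -55)), -1)) = Mul(Add(Add(Rational(-3, 2), Rational(-1, 28)), -4955), Pow(Add(-374, Mul(Rational(-1, 114), -55)), -1)) = Mul(Add(Rational(-43, 28), -4955), Pow(Add(-374, Rational(55, 114)), -1)) = Mul(Rational(-138783, 28), Pow(Rational(-42581, 114), -1)) = Mul(Rational(-138783, 28), Rational(-114, 42581)) = Rational(7910631, 596134)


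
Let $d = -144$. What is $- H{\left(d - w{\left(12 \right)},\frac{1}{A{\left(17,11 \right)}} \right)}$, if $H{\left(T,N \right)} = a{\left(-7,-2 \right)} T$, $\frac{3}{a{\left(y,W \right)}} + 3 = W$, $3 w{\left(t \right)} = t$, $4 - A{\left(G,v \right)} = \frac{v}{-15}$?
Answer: $- \frac{444}{5} \approx -88.8$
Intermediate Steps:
$A{\left(G,v \right)} = 4 + \frac{v}{15}$ ($A{\left(G,v \right)} = 4 - \frac{v}{-15} = 4 - v \left(- \frac{1}{15}\right) = 4 - - \frac{v}{15} = 4 + \frac{v}{15}$)
$w{\left(t \right)} = \frac{t}{3}$
$a{\left(y,W \right)} = \frac{3}{-3 + W}$
$H{\left(T,N \right)} = - \frac{3 T}{5}$ ($H{\left(T,N \right)} = \frac{3}{-3 - 2} T = \frac{3}{-5} T = 3 \left(- \frac{1}{5}\right) T = - \frac{3 T}{5}$)
$- H{\left(d - w{\left(12 \right)},\frac{1}{A{\left(17,11 \right)}} \right)} = - \frac{\left(-3\right) \left(-144 - \frac{1}{3} \cdot 12\right)}{5} = - \frac{\left(-3\right) \left(-144 - 4\right)}{5} = - \frac{\left(-3\right) \left(-148\right)}{5} = \left(-1\right) \frac{444}{5} = - \frac{444}{5}$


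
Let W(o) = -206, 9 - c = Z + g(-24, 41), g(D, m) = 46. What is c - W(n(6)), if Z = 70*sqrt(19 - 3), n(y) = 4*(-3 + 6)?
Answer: -111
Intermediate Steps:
n(y) = 12 (n(y) = 4*3 = 12)
Z = 280 (Z = 70*sqrt(16) = 70*4 = 280)
c = -317 (c = 9 - (280 + 46) = 9 - 1*326 = 9 - 326 = -317)
c - W(n(6)) = -317 - 1*(-206) = -317 + 206 = -111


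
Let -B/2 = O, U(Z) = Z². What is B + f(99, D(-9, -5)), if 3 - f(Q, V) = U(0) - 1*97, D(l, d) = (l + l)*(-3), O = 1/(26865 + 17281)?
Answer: 2207299/22073 ≈ 100.00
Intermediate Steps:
O = 1/44146 ≈ 2.2652e-5
D(l, d) = -6*l (D(l, d) = (2*l)*(-3) = -6*l)
f(Q, V) = 100 (f(Q, V) = 3 - (0² - 1*97) = 3 - (0 - 97) = 3 - 1*(-97) = 3 + 97 = 100)
B = -1/22073 (B = -2*1/44146 = -1/22073 ≈ -4.5304e-5)
B + f(99, D(-9, -5)) = -1/22073 + 100 = 2207299/22073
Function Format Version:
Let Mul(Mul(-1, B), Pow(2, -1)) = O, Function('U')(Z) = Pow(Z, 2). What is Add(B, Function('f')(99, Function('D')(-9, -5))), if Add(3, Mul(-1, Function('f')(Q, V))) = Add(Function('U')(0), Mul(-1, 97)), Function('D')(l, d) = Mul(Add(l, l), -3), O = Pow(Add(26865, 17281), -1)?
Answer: Rational(2207299, 22073) ≈ 100.00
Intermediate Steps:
O = Rational(1, 44146) (O = Pow(44146, -1) = Rational(1, 44146) ≈ 2.2652e-5)
Function('D')(l, d) = Mul(-6, l) (Function('D')(l, d) = Mul(Mul(2, l), -3) = Mul(-6, l))
Function('f')(Q, V) = 100 (Function('f')(Q, V) = Add(3, Mul(-1, Add(Pow(0, 2), Mul(-1, 97)))) = Add(3, Mul(-1, Add(0, -97))) = Add(3, Mul(-1, -97)) = Add(3, 97) = 100)
B = Rational(-1, 22073) (B = Mul(-2, Rational(1, 44146)) = Rational(-1, 22073) ≈ -4.5304e-5)
Add(B, Function('f')(99, Function('D')(-9, -5))) = Add(Rational(-1, 22073), 100) = Rational(2207299, 22073)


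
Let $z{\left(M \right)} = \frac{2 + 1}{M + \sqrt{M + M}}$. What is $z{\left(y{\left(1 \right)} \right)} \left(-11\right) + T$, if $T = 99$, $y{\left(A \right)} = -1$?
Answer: $\frac{33 \left(3 \sqrt{2} + 4 i\right)}{i + \sqrt{2}} \approx 110.0 + 15.556 i$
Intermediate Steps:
$z{\left(M \right)} = \frac{3}{M + \sqrt{2} \sqrt{M}}$ ($z{\left(M \right)} = \frac{3}{M + \sqrt{2 M}} = \frac{3}{M + \sqrt{2} \sqrt{M}}$)
$z{\left(y{\left(1 \right)} \right)} \left(-11\right) + T = \frac{3}{-1 + \sqrt{2} \sqrt{-1}} \left(-11\right) + 99 = \frac{3}{-1 + \sqrt{2} i} \left(-11\right) + 99 = \frac{3}{-1 + i \sqrt{2}} \left(-11\right) + 99 = - \frac{33}{-1 + i \sqrt{2}} + 99 = 99 - \frac{33}{-1 + i \sqrt{2}}$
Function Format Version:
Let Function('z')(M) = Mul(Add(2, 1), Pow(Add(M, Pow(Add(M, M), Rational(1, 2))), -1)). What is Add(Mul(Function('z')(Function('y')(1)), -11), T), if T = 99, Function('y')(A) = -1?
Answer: Mul(33, Pow(Add(I, Pow(2, Rational(1, 2))), -1), Add(Mul(3, Pow(2, Rational(1, 2))), Mul(4, I))) ≈ Add(110.00, Mul(15.556, I))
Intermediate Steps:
Function('z')(M) = Mul(3, Pow(Add(M, Mul(Pow(2, Rational(1, 2)), Pow(M, Rational(1, 2)))), -1)) (Function('z')(M) = Mul(3, Pow(Add(M, Pow(Mul(2, M), Rational(1, 2))), -1)) = Mul(3, Pow(Add(M, Mul(Pow(2, Rational(1, 2)), Pow(M, Rational(1, 2)))), -1)))
Add(Mul(Function('z')(Function('y')(1)), -11), T) = Add(Mul(Mul(3, Pow(Add(-1, Mul(Pow(2, Rational(1, 2)), Pow(-1, Rational(1, 2)))), -1)), -11), 99) = Add(Mul(Mul(3, Pow(Add(-1, Mul(Pow(2, Rational(1, 2)), I)), -1)), -11), 99) = Add(Mul(Mul(3, Pow(Add(-1, Mul(I, Pow(2, Rational(1, 2)))), -1)), -11), 99) = Add(Mul(-33, Pow(Add(-1, Mul(I, Pow(2, Rational(1, 2)))), -1)), 99) = Add(99, Mul(-33, Pow(Add(-1, Mul(I, Pow(2, Rational(1, 2)))), -1)))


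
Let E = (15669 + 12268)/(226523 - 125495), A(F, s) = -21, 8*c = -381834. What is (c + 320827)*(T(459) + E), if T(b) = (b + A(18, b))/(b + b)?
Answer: 4241901725785/20609712 ≈ 2.0582e+5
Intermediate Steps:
c = -190917/4 (c = (⅛)*(-381834) = -190917/4 ≈ -47729.)
E = 27937/101028 ≈ 0.27653
T(b) = (-21 + b)/(2*b) (T(b) = (b - 21)/(b + b) = (-21 + b)/((2*b)) = (-21 + b)*(1/(2*b)) = (-21 + b)/(2*b))
(c + 320827)*(T(459) + E) = (-190917/4 + 320827)*((½)*(-21 + 459)/459 + 27937/101028) = 1092391*((½)*(1/459)*438 + 27937/101028)/4 = 1092391*(73/153 + 27937/101028)/4 = (1092391/4)*(3883135/5152428) = 4241901725785/20609712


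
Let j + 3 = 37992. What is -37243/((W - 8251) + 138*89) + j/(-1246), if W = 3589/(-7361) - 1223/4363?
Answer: -915349737762743/23039449228094 ≈ -39.730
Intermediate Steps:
j = 37989 (j = -3 + 37992 = 37989)
W = -24661310/32116043 (W = 3589*(-1/7361) - 1223*1/4363 = -3589/7361 - 1223/4363 = -24661310/32116043 ≈ -0.76788)
-37243/((W - 8251) + 138*89) + j/(-1246) = -37243/((-24661310/32116043 - 8251) + 138*89) + 37989/(-1246) = -37243/(-265014132103/32116043 + 12282) + 37989*(-1/1246) = -37243/129435108023/32116043 - 5427/178 = -37243*32116043/129435108023 - 5427/178 = -1196097789449/129435108023 - 5427/178 = -915349737762743/23039449228094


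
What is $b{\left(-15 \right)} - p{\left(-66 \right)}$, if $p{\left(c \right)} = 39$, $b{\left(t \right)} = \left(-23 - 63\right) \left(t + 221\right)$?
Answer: $-17755$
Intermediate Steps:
$b{\left(t \right)} = -19006 - 86 t$ ($b{\left(t \right)} = - 86 \left(221 + t\right) = -19006 - 86 t$)
$b{\left(-15 \right)} - p{\left(-66 \right)} = \left(-19006 - -1290\right) - 39 = \left(-19006 + 1290\right) - 39 = -17716 - 39 = -17755$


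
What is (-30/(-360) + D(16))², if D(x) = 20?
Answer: 58081/144 ≈ 403.34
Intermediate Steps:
(-30/(-360) + D(16))² = (-30/(-360) + 20)² = (-30*(-1/360) + 20)² = (1/12 + 20)² = (241/12)² = 58081/144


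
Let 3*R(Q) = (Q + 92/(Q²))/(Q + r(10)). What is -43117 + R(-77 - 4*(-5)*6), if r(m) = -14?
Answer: -2311950124/53621 ≈ -43117.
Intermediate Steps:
R(Q) = (Q + 92/Q²)/(3*(-14 + Q)) (R(Q) = ((Q + 92/(Q²))/(Q - 14))/3 = ((Q + 92/Q²)/(-14 + Q))/3 = (Q + 92/Q²)/(3*(-14 + Q)))
-43117 + R(-77 - 4*(-5)*6) = -43117 + (92 + (-77 - 4*(-5)*6)³)/(3*(-77 - 4*(-5)*6)²*(-14 + (-77 - 4*(-5)*6))) = -43117 + (92 + (-77 - (-20)*6)³)/(3*(-77 - (-20)*6)²*(-14 + (-77 - (-20)*6))) = -43117 + (92 + (-77 - 1*(-120))³)/(3*(-77 - 1*(-120))²*(-14 + (-77 - 1*(-120)))) = -43117 + (92 + (-77 + 120)³)/(3*(-77 + 120)²*(-14 + (-77 + 120))) = -43117 + (⅓)*(92 + 43³)/(43²*(-14 + 43)) = -43117 + (⅓)*(1/1849)*(92 + 79507)/29 = -43117 + (⅓)*(1/1849)*(1/29)*79599 = -43117 + 26533/53621 = -2311950124/53621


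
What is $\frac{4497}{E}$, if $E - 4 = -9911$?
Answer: $- \frac{4497}{9907} \approx -0.45392$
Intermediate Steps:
$E = -9907$ ($E = 4 - 9911 = -9907$)
$\frac{4497}{E} = \frac{4497}{-9907} = 4497 \left(- \frac{1}{9907}\right) = - \frac{4497}{9907}$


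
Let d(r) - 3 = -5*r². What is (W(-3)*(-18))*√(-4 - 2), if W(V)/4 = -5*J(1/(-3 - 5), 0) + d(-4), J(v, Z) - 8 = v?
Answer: 8379*I*√6 ≈ 20524.0*I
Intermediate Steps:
J(v, Z) = 8 + v
d(r) = 3 - 5*r²
W(V) = -931/2 (W(V) = 4*(-5*(8 + 1/(-3 - 5)) + (3 - 5*(-4)²)) = 4*(-5*(8 + 1/(-8)) + (3 - 5*16)) = 4*(-5*(8 - ⅛) + (3 - 80)) = 4*(-5*63/8 - 77) = 4*(-315/8 - 77) = 4*(-931/8) = -931/2)
(W(-3)*(-18))*√(-4 - 2) = (-931/2*(-18))*√(-4 - 2) = 8379*√(-6) = 8379*(I*√6) = 8379*I*√6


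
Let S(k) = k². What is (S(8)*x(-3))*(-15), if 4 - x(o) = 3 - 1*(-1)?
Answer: 0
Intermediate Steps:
x(o) = 0 (x(o) = 4 - (3 - 1*(-1)) = 4 - (3 + 1) = 4 - 1*4 = 4 - 4 = 0)
(S(8)*x(-3))*(-15) = (8²*0)*(-15) = (64*0)*(-15) = 0*(-15) = 0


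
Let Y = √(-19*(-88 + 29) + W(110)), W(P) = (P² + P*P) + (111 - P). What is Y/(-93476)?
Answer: -√25322/93476 ≈ -0.0017023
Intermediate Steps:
W(P) = 111 - P + 2*P² (W(P) = (P² + P²) + (111 - P) = 2*P² + (111 - P) = 111 - P + 2*P²)
Y = √25322 (Y = √(-19*(-88 + 29) + (111 - 1*110 + 2*110²)) = √(-19*(-59) + (111 - 110 + 2*12100)) = √(1121 + (111 - 110 + 24200)) = √(1121 + 24201) = √25322 ≈ 159.13)
Y/(-93476) = √25322/(-93476) = √25322*(-1/93476) = -√25322/93476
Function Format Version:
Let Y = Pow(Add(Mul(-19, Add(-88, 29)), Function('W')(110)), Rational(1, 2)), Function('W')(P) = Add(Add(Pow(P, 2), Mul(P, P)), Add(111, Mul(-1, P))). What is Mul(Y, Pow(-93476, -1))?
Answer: Mul(Rational(-1, 93476), Pow(25322, Rational(1, 2))) ≈ -0.0017023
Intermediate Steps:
Function('W')(P) = Add(111, Mul(-1, P), Mul(2, Pow(P, 2))) (Function('W')(P) = Add(Add(Pow(P, 2), Pow(P, 2)), Add(111, Mul(-1, P))) = Add(Mul(2, Pow(P, 2)), Add(111, Mul(-1, P))) = Add(111, Mul(-1, P), Mul(2, Pow(P, 2))))
Y = Pow(25322, Rational(1, 2)) (Y = Pow(Add(Mul(-19, Add(-88, 29)), Add(111, Mul(-1, 110), Mul(2, Pow(110, 2)))), Rational(1, 2)) = Pow(Add(Mul(-19, -59), Add(111, -110, Mul(2, 12100))), Rational(1, 2)) = Pow(Add(1121, Add(111, -110, 24200)), Rational(1, 2)) = Pow(Add(1121, 24201), Rational(1, 2)) = Pow(25322, Rational(1, 2)) ≈ 159.13)
Mul(Y, Pow(-93476, -1)) = Mul(Pow(25322, Rational(1, 2)), Pow(-93476, -1)) = Mul(Pow(25322, Rational(1, 2)), Rational(-1, 93476)) = Mul(Rational(-1, 93476), Pow(25322, Rational(1, 2)))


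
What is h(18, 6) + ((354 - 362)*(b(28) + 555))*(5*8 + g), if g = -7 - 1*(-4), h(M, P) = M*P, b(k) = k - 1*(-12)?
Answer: -176012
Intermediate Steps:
b(k) = 12 + k (b(k) = k + 12 = 12 + k)
g = -3 (g = -7 + 4 = -3)
h(18, 6) + ((354 - 362)*(b(28) + 555))*(5*8 + g) = 18*6 + ((354 - 362)*((12 + 28) + 555))*(5*8 - 3) = 108 + (-8*(40 + 555))*(40 - 3) = 108 - 8*595*37 = 108 - 4760*37 = 108 - 176120 = -176012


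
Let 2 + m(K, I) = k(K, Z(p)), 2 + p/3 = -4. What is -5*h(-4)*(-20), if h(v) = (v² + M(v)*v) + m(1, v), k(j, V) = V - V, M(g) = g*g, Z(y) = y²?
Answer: -5000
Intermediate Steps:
p = -18 (p = -6 + 3*(-4) = -6 - 12 = -18)
M(g) = g²
k(j, V) = 0
m(K, I) = -2 (m(K, I) = -2 + 0 = -2)
h(v) = -2 + v² + v³ (h(v) = (v² + v²*v) - 2 = (v² + v³) - 2 = -2 + v² + v³)
-5*h(-4)*(-20) = -5*(-2 + (-4)² + (-4)³)*(-20) = -5*(-2 + 16 - 64)*(-20) = -5*(-50)*(-20) = 250*(-20) = -5000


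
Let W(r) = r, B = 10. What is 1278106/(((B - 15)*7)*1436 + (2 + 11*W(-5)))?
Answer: -1278106/50313 ≈ -25.403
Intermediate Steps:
1278106/(((B - 15)*7)*1436 + (2 + 11*W(-5))) = 1278106/(((10 - 15)*7)*1436 + (2 + 11*(-5))) = 1278106/(-5*7*1436 + (2 - 55)) = 1278106/(-35*1436 - 53) = 1278106/(-50260 - 53) = 1278106/(-50313) = 1278106*(-1/50313) = -1278106/50313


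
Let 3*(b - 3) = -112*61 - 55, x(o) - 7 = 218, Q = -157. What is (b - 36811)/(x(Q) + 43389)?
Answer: -117311/130842 ≈ -0.89659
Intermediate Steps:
x(o) = 225 (x(o) = 7 + 218 = 225)
b = -6878/3 (b = 3 + (-112*61 - 55)/3 = 3 + (-6832 - 55)/3 = 3 + (1/3)*(-6887) = 3 - 6887/3 = -6878/3 ≈ -2292.7)
(b - 36811)/(x(Q) + 43389) = (-6878/3 - 36811)/(225 + 43389) = -117311/3/43614 = -117311/3*1/43614 = -117311/130842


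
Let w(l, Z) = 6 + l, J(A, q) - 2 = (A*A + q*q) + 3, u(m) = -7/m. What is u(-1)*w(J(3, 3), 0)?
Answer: 203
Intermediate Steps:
J(A, q) = 5 + A² + q² (J(A, q) = 2 + ((A*A + q*q) + 3) = 2 + ((A² + q²) + 3) = 2 + (3 + A² + q²) = 5 + A² + q²)
u(-1)*w(J(3, 3), 0) = (-7/(-1))*(6 + (5 + 3² + 3²)) = (-7*(-1))*(6 + (5 + 9 + 9)) = 7*(6 + 23) = 7*29 = 203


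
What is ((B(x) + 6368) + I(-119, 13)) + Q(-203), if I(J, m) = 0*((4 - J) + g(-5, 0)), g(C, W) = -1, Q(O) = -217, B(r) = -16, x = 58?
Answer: 6135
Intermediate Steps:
I(J, m) = 0 (I(J, m) = 0*((4 - J) - 1) = 0*(3 - J) = 0)
((B(x) + 6368) + I(-119, 13)) + Q(-203) = ((-16 + 6368) + 0) - 217 = (6352 + 0) - 217 = 6352 - 217 = 6135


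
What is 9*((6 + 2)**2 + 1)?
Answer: 585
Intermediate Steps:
9*((6 + 2)**2 + 1) = 9*(8**2 + 1) = 9*(64 + 1) = 9*65 = 585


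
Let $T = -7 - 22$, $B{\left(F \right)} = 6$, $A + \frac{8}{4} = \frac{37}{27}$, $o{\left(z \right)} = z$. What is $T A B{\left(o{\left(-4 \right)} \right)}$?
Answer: $\frac{986}{9} \approx 109.56$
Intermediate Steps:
$A = - \frac{17}{27}$ ($A = -2 + \frac{37}{27} = - \frac{17}{27} \approx -0.62963$)
$T = -29$ ($T = -7 - 22 = -29$)
$T A B{\left(o{\left(-4 \right)} \right)} = \left(-29\right) \left(- \frac{17}{27}\right) 6 = \frac{493}{27} \cdot 6 = \frac{986}{9}$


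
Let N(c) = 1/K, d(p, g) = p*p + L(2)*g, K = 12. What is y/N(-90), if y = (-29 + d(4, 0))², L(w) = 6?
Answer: 2028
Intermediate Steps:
d(p, g) = p² + 6*g (d(p, g) = p*p + 6*g = p² + 6*g)
N(c) = 1/12
y = 169 (y = (-29 + (4² + 6*0))² = (-29 + (16 + 0))² = (-29 + 16)² = (-13)² = 169)
y/N(-90) = 169/(1/12) = 169*12 = 2028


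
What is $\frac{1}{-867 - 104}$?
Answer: $- \frac{1}{971} \approx -0.0010299$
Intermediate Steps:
$\frac{1}{-867 - 104} = \frac{1}{-971} = - \frac{1}{971}$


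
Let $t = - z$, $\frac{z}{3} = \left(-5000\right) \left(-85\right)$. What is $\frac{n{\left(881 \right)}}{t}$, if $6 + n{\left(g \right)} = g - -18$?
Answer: $- \frac{893}{1275000} \approx -0.00070039$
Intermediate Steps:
$n{\left(g \right)} = 12 + g$ ($n{\left(g \right)} = -6 + \left(g - -18\right) = -6 + \left(g + 18\right) = -6 + \left(18 + g\right) = 12 + g$)
$z = 1275000$ ($z = 3 \left(\left(-5000\right) \left(-85\right)\right) = 3 \cdot 425000 = 1275000$)
$t = -1275000$ ($t = \left(-1\right) 1275000 = -1275000$)
$\frac{n{\left(881 \right)}}{t} = \frac{12 + 881}{-1275000} = 893 \left(- \frac{1}{1275000}\right) = - \frac{893}{1275000}$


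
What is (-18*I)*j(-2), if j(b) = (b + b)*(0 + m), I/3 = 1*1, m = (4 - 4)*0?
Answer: 0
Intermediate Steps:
m = 0 (m = 0*0 = 0)
I = 3 (I = 3*(1*1) = 3*1 = 3)
j(b) = 0 (j(b) = (b + b)*(0 + 0) = (2*b)*0 = 0)
(-18*I)*j(-2) = -18*3*0 = -54*0 = 0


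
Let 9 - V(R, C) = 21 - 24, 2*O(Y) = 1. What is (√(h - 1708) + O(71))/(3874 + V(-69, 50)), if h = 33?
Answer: 1/7772 + 5*I*√67/3886 ≈ 0.00012867 + 0.010532*I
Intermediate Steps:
O(Y) = ½ (O(Y) = (½)*1 = ½)
V(R, C) = 12 (V(R, C) = 9 - (21 - 24) = 9 - 1*(-3) = 9 + 3 = 12)
(√(h - 1708) + O(71))/(3874 + V(-69, 50)) = (√(33 - 1708) + ½)/(3874 + 12) = (√(-1675) + ½)/3886 = (5*I*√67 + ½)*(1/3886) = (½ + 5*I*√67)*(1/3886) = 1/7772 + 5*I*√67/3886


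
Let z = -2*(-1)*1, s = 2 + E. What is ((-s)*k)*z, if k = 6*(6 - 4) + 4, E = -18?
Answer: 512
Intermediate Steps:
s = -16 (s = 2 - 18 = -16)
z = 2 (z = 2*1 = 2)
k = 16 (k = 6*2 + 4 = 12 + 4 = 16)
((-s)*k)*z = (-1*(-16)*16)*2 = (16*16)*2 = 256*2 = 512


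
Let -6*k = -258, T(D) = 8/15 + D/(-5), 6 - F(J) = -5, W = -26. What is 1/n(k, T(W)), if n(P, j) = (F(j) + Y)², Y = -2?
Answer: 1/81 ≈ 0.012346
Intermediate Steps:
F(J) = 11 (F(J) = 6 - 1*(-5) = 6 + 5 = 11)
T(D) = 8/15 - D/5 (T(D) = 8*(1/15) + D*(-⅕) = 8/15 - D/5)
k = 43 (k = -⅙*(-258) = 43)
n(P, j) = 81 (n(P, j) = (11 - 2)² = 9² = 81)
1/n(k, T(W)) = 1/81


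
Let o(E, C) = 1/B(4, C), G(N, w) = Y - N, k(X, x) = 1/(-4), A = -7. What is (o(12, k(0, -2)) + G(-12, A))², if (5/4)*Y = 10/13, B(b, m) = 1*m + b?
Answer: 6310144/38025 ≈ 165.95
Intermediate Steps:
k(X, x) = -¼ (k(X, x) = 1*(-¼) = -¼)
B(b, m) = b + m (B(b, m) = m + b = b + m)
Y = 8/13 (Y = 4*(10/13)/5 = 4*(10*(1/13))/5 = (⅘)*(10/13) = 8/13 ≈ 0.61539)
G(N, w) = 8/13 - N
o(E, C) = 1/(4 + C)
(o(12, k(0, -2)) + G(-12, A))² = (1/(4 - ¼) + (8/13 - 1*(-12)))² = (1/(15/4) + (8/13 + 12))² = (4/15 + 164/13)² = (2512/195)² = 6310144/38025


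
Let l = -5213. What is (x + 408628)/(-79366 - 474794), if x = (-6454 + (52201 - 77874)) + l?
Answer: -46411/69270 ≈ -0.67000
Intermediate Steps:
x = -37340 (x = (-6454 + (52201 - 77874)) - 5213 = (-6454 - 25673) - 5213 = -32127 - 5213 = -37340)
(x + 408628)/(-79366 - 474794) = (-37340 + 408628)/(-79366 - 474794) = 371288/(-554160) = 371288*(-1/554160) = -46411/69270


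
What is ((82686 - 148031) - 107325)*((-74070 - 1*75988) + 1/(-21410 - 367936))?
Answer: 5044077659427115/194673 ≈ 2.5911e+10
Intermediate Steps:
((82686 - 148031) - 107325)*((-74070 - 1*75988) + 1/(-21410 - 367936)) = (-65345 - 107325)*((-74070 - 75988) + 1/(-389346)) = -172670*(-150058 - 1/389346) = -172670*(-58424482069/389346) = 5044077659427115/194673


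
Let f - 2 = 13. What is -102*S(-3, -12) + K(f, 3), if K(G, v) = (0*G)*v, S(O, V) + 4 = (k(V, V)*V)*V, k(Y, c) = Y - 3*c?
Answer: -352104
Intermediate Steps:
f = 15 (f = 2 + 13 = 15)
S(O, V) = -4 - 2*V³ (S(O, V) = -4 + ((V - 3*V)*V)*V = -4 + ((-2*V)*V)*V = -4 + (-2*V²)*V = -4 - 2*V³)
K(G, v) = 0 (K(G, v) = 0*v = 0)
-102*S(-3, -12) + K(f, 3) = -102*(-4 - 2*(-12)³) + 0 = -102*(-4 - 2*(-1728)) + 0 = -102*(-4 + 3456) + 0 = -102*3452 + 0 = -352104 + 0 = -352104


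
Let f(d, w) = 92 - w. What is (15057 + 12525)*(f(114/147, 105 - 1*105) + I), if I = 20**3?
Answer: 223193544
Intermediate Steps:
I = 8000
(15057 + 12525)*(f(114/147, 105 - 1*105) + I) = (15057 + 12525)*((92 - (105 - 1*105)) + 8000) = 27582*((92 - (105 - 105)) + 8000) = 27582*((92 - 1*0) + 8000) = 27582*((92 + 0) + 8000) = 27582*(92 + 8000) = 27582*8092 = 223193544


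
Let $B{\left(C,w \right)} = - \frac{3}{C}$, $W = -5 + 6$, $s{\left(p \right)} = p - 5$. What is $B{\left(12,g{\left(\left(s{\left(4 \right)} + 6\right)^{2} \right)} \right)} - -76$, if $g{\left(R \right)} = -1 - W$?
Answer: $\frac{303}{4} \approx 75.75$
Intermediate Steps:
$s{\left(p \right)} = -5 + p$ ($s{\left(p \right)} = p - 5 = -5 + p$)
$W = 1$
$g{\left(R \right)} = -2$ ($g{\left(R \right)} = -1 - 1 = -2$)
$B{\left(12,g{\left(\left(s{\left(4 \right)} + 6\right)^{2} \right)} \right)} - -76 = - \frac{3}{12} - -76 = \left(-3\right) \frac{1}{12} + 76 = - \frac{1}{4} + 76 = \frac{303}{4}$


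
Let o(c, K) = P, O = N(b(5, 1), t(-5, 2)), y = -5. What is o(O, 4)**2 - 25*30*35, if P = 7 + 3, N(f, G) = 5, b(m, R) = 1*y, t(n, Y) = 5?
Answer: -26150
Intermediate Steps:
b(m, R) = -5 (b(m, R) = 1*(-5) = -5)
O = 5
P = 10
o(c, K) = 10
o(O, 4)**2 - 25*30*35 = 10**2 - 25*30*35 = 100 - 750*35 = 100 - 1*26250 = 100 - 26250 = -26150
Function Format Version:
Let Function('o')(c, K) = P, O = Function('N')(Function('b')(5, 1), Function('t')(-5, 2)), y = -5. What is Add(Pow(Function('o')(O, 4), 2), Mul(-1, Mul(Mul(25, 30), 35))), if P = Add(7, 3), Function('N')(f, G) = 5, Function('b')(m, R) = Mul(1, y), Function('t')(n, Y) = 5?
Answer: -26150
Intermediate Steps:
Function('b')(m, R) = -5 (Function('b')(m, R) = Mul(1, -5) = -5)
O = 5
P = 10
Function('o')(c, K) = 10
Add(Pow(Function('o')(O, 4), 2), Mul(-1, Mul(Mul(25, 30), 35))) = Add(Pow(10, 2), Mul(-1, Mul(Mul(25, 30), 35))) = Add(100, Mul(-1, Mul(750, 35))) = Add(100, Mul(-1, 26250)) = Add(100, -26250) = -26150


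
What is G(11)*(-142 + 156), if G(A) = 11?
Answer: 154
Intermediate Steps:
G(11)*(-142 + 156) = 11*(-142 + 156) = 11*14 = 154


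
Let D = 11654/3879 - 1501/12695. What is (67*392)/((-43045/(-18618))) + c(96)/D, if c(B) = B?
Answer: 69700295887965552/6117777124795 ≈ 11393.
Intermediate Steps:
D = 142125151/49243905 (D = 11654*(1/3879) - 1501*1/12695 = 11654/3879 - 1501/12695 = 142125151/49243905 ≈ 2.8861)
(67*392)/((-43045/(-18618))) + c(96)/D = (67*392)/((-43045/(-18618))) + 96/(142125151/49243905) = 26264/((-43045*(-1/18618))) + 96*(49243905/142125151) = 26264/(43045/18618) + 4727414880/142125151 = 26264*(18618/43045) + 4727414880/142125151 = 488983152/43045 + 4727414880/142125151 = 69700295887965552/6117777124795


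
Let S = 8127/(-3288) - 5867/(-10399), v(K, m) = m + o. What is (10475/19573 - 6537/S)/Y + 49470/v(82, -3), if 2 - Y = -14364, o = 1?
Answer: -151207623624891281941/6113162810708162 ≈ -24735.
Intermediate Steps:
Y = 14366 (Y = 2 - 1*(-14364) = 2 + 14364 = 14366)
v(K, m) = 1 + m (v(K, m) = m + 1 = 1 + m)
S = -21740659/11397304 (S = 8127*(-1/3288) - 5867*(-1/10399) = -2709/1096 + 5867/10399 = -21740659/11397304 ≈ -1.9075)
(10475/19573 - 6537/S)/Y + 49470/v(82, -3) = (10475/19573 - 6537/(-21740659/11397304))/14366 + 49470/(1 - 3) = (10475*(1/19573) - 6537*(-11397304/21740659))*(1/14366) + 49470/(-2) = (10475/19573 + 74504176248/21740659)*(1/14366) + 49470*(-½) = (1458497975105129/425529918607)*(1/14366) - 24735 = 1458497975105129/6113162810708162 - 24735 = -151207623624891281941/6113162810708162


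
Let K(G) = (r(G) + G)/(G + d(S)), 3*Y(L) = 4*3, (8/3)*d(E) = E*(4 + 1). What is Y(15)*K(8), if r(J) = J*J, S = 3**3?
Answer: 2304/469 ≈ 4.9126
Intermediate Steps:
S = 27
d(E) = 15*E/8 (d(E) = 3*(E*(4 + 1))/8 = 3*(E*5)/8 = 3*(5*E)/8 = 15*E/8)
r(J) = J**2
Y(L) = 4 (Y(L) = (4*3)/3 = (1/3)*12 = 4)
K(G) = (G + G**2)/(405/8 + G) (K(G) = (G**2 + G)/(G + (15/8)*27) = (G + G**2)/(G + 405/8) = (G + G**2)/(405/8 + G))
Y(15)*K(8) = 4*(8*8*(1 + 8)/(405 + 8*8)) = 4*(8*8*9/(405 + 64)) = 4*(8*8*9/469) = 4*(8*8*(1/469)*9) = 4*(576/469) = 2304/469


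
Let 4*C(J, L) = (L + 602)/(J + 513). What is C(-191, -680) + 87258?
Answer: 56194113/644 ≈ 87258.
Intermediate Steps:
C(J, L) = (602 + L)/(4*(513 + J)) (C(J, L) = ((L + 602)/(J + 513))/4 = ((602 + L)/(513 + J))/4 = (602 + L)/(4*(513 + J)))
C(-191, -680) + 87258 = (602 - 680)/(4*(513 - 191)) + 87258 = (¼)*(-78)/322 + 87258 = (¼)*(1/322)*(-78) + 87258 = -39/644 + 87258 = 56194113/644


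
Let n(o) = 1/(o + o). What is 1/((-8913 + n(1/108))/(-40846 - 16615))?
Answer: 57461/8859 ≈ 6.4862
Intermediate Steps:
n(o) = 1/(2*o)
1/((-8913 + n(1/108))/(-40846 - 16615)) = 1/((-8913 + 1/(2*(1/108)))/(-40846 - 16615)) = 1/((-8913 + 1/(2*(1/108)))/(-57461)) = 1/((-8913 + (½)*108)*(-1/57461)) = 1/((-8913 + 54)*(-1/57461)) = 1/(-8859*(-1/57461)) = 1/(8859/57461) = 57461/8859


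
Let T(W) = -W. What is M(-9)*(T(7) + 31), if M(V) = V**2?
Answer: 1944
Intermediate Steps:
M(-9)*(T(7) + 31) = (-9)**2*(-1*7 + 31) = 81*(-7 + 31) = 81*24 = 1944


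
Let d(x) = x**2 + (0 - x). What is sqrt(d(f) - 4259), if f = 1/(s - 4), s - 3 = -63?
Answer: 3*I*sqrt(1938311)/64 ≈ 65.261*I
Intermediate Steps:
s = -60 (s = 3 - 63 = -60)
f = -1/64 (f = 1/(-60 - 4) = 1/(-64) = -1/64 ≈ -0.015625)
d(x) = x**2 - x
sqrt(d(f) - 4259) = sqrt(-(-1 - 1/64)/64 - 4259) = sqrt(-1/64*(-65/64) - 4259) = sqrt(65/4096 - 4259) = sqrt(-17444799/4096) = 3*I*sqrt(1938311)/64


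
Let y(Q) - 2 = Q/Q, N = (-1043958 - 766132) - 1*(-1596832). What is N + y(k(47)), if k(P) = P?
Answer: -213255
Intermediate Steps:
N = -213258 (N = -1810090 + 1596832 = -213258)
y(Q) = 3 (y(Q) = 2 + Q/Q = 2 + 1 = 3)
N + y(k(47)) = -213258 + 3 = -213255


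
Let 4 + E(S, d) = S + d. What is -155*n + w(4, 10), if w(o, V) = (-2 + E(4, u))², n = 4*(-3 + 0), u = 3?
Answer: 1861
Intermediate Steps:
E(S, d) = -4 + S + d (E(S, d) = -4 + (S + d) = -4 + S + d)
n = -12 (n = 4*(-3) = -12)
w(o, V) = 1 (w(o, V) = (-2 + (-4 + 4 + 3))² = (-2 + 3)² = 1² = 1)
-155*n + w(4, 10) = -155*(-12) + 1 = 1860 + 1 = 1861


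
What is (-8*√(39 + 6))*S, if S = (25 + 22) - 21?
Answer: -624*√5 ≈ -1395.3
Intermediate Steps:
S = 26 (S = 47 - 21 = 26)
(-8*√(39 + 6))*S = -8*√(39 + 6)*26 = -24*√5*26 = -624*√5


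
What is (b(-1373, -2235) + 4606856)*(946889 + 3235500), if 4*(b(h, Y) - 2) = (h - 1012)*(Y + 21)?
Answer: 49577666973379/2 ≈ 2.4789e+13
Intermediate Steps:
b(h, Y) = 2 + (-1012 + h)*(21 + Y)/4 (b(h, Y) = 2 + ((h - 1012)*(Y + 21))/4 = 2 + ((-1012 + h)*(21 + Y))/4 = 2 + (-1012 + h)*(21 + Y)/4)
(b(-1373, -2235) + 4606856)*(946889 + 3235500) = ((-5311 - 253*(-2235) + (21/4)*(-1373) + (¼)*(-2235)*(-1373)) + 4606856)*(946889 + 3235500) = ((-5311 + 565455 - 28833/4 + 3068655/4) + 4606856)*4182389 = (2640199/2 + 4606856)*4182389 = (11853911/2)*4182389 = 49577666973379/2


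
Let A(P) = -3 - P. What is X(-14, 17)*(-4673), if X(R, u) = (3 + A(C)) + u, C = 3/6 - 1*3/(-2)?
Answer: -70095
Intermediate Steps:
C = 2 (C = 3*(⅙) - 3*(-½) = ½ + 3/2 = 2)
X(R, u) = -2 + u (X(R, u) = (3 + (-3 - 1*2)) + u = (3 + (-3 - 2)) + u = (3 - 5) + u = -2 + u)
X(-14, 17)*(-4673) = (-2 + 17)*(-4673) = 15*(-4673) = -70095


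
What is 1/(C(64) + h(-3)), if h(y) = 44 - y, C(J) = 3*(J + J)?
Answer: 1/431 ≈ 0.0023202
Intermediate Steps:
C(J) = 6*J (C(J) = 3*(2*J) = 6*J)
1/(C(64) + h(-3)) = 1/(6*64 + (44 - 1*(-3))) = 1/(384 + (44 + 3)) = 1/(384 + 47) = 1/431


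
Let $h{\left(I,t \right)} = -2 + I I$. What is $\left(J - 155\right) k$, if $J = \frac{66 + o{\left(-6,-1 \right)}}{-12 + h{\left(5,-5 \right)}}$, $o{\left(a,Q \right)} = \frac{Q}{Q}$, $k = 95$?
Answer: $- \frac{155610}{11} \approx -14146.0$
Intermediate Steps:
$h{\left(I,t \right)} = -2 + I^{2}$
$o{\left(a,Q \right)} = 1$
$J = \frac{67}{11}$ ($J = \frac{66 + 1}{-12 - \left(2 - 5^{2}\right)} = \frac{67}{-12 + \left(-2 + 25\right)} = \frac{67}{-12 + 23} = \frac{67}{11} \approx 6.0909$)
$\left(J - 155\right) k = \left(\frac{67}{11} - 155\right) 95 = \left(- \frac{1638}{11}\right) 95 = - \frac{155610}{11}$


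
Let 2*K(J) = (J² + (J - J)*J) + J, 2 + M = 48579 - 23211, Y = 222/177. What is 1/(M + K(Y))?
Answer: 3481/88303967 ≈ 3.9421e-5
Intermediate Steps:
Y = 74/59 (Y = 222*(1/177) = 74/59 ≈ 1.2542)
M = 25366 (M = -2 + (48579 - 23211) = -2 + 25368 = 25366)
K(J) = J/2 + J²/2 (K(J) = ((J² + (J - J)*J) + J)/2 = ((J² + 0*J) + J)/2 = ((J² + 0) + J)/2 = (J² + J)/2 = (J + J²)/2 = J/2 + J²/2)
1/(M + K(Y)) = 1/(25366 + (½)*(74/59)*(1 + 74/59)) = 1/(25366 + (½)*(74/59)*(133/59)) = 1/(25366 + 4921/3481) = 1/(88303967/3481) = 3481/88303967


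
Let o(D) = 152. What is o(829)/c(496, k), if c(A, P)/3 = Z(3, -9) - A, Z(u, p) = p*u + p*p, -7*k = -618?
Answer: -76/663 ≈ -0.11463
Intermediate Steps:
k = 618/7 (k = -⅐*(-618) = 618/7 ≈ 88.286)
Z(u, p) = p² + p*u (Z(u, p) = p*u + p² = p² + p*u)
c(A, P) = 162 - 3*A (c(A, P) = 3*(-9*(-9 + 3) - A) = 3*(-9*(-6) - A) = 3*(54 - A) = 162 - 3*A)
o(829)/c(496, k) = 152/(162 - 3*496) = 152/(162 - 1488) = 152/(-1326) = 152*(-1/1326) = -76/663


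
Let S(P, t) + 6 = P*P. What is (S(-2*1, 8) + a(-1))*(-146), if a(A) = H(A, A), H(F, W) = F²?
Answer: 146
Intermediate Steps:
a(A) = A²
S(P, t) = -6 + P² (S(P, t) = -6 + P*P = -6 + P²)
(S(-2*1, 8) + a(-1))*(-146) = ((-6 + (-2*1)²) + (-1)²)*(-146) = ((-6 + (-2)²) + 1)*(-146) = ((-6 + 4) + 1)*(-146) = (-2 + 1)*(-146) = -1*(-146) = 146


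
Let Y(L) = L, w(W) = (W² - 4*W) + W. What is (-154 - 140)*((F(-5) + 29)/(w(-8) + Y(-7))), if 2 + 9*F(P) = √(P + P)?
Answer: -25382/243 - 98*I*√10/243 ≈ -104.45 - 1.2753*I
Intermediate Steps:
w(W) = W² - 3*W
F(P) = -2/9 + √2*√P/9 (F(P) = -2/9 + √(P + P)/9 = -2/9 + √(2*P)/9 = -2/9 + (√2*√P)/9 = -2/9 + √2*√P/9)
(-154 - 140)*((F(-5) + 29)/(w(-8) + Y(-7))) = (-154 - 140)*(((-2/9 + √2*√(-5)/9) + 29)/(-8*(-3 - 8) - 7)) = -294*((-2/9 + √2*(I*√5)/9) + 29)/(-8*(-11) - 7) = -294*((-2/9 + I*√10/9) + 29)/(88 - 7) = -294*(259/9 + I*√10/9)/81 = -294*(259/729 + I*√10/729) = -25382/243 - 98*I*√10/243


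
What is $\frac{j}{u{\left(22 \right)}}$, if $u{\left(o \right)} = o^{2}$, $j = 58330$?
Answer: $\frac{29165}{242} \approx 120.52$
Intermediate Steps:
$\frac{j}{u{\left(22 \right)}} = \frac{58330}{22^{2}} = \frac{58330}{484} = 58330 \cdot \frac{1}{484} = \frac{29165}{242}$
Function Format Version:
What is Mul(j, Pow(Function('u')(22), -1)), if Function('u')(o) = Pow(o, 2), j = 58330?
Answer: Rational(29165, 242) ≈ 120.52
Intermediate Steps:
Mul(j, Pow(Function('u')(22), -1)) = Mul(58330, Pow(Pow(22, 2), -1)) = Mul(58330, Pow(484, -1)) = Mul(58330, Rational(1, 484)) = Rational(29165, 242)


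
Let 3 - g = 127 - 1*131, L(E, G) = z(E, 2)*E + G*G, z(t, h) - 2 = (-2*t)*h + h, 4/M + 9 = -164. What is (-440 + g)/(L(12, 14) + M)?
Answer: 74909/57440 ≈ 1.3041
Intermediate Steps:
M = -4/173 (M = 4/(-9 - 164) = 4/(-173) = 4*(-1/173) = -4/173 ≈ -0.023121)
z(t, h) = 2 + h - 2*h*t (z(t, h) = 2 + ((-2*t)*h + h) = 2 + (-2*h*t + h) = 2 + (h - 2*h*t) = 2 + h - 2*h*t)
L(E, G) = G**2 + E*(4 - 4*E) (L(E, G) = (2 + 2 - 2*2*E)*E + G*G = (2 + 2 - 4*E)*E + G**2 = (4 - 4*E)*E + G**2 = E*(4 - 4*E) + G**2 = G**2 + E*(4 - 4*E))
g = 7 (g = 3 - (127 - 1*131) = 3 - (127 - 131) = 3 - 1*(-4) = 3 + 4 = 7)
(-440 + g)/(L(12, 14) + M) = (-440 + 7)/((14**2 - 4*12*(-1 + 12)) - 4/173) = -433/((196 - 4*12*11) - 4/173) = -433/((196 - 528) - 4/173) = -433/(-332 - 4/173) = -433/(-57440/173) = -433*(-173/57440) = 74909/57440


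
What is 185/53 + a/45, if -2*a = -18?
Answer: 978/265 ≈ 3.6906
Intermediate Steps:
a = 9 (a = -1/2*(-18) = 9)
185/53 + a/45 = 185/53 + 9/45 = 185*(1/53) + 9*(1/45) = 185/53 + 1/5 = 978/265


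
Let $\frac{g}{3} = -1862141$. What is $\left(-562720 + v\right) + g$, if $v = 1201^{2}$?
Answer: $-4706742$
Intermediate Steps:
$g = -5586423$ ($g = 3 \left(-1862141\right) = -5586423$)
$v = 1442401$
$\left(-562720 + v\right) + g = \left(-562720 + 1442401\right) - 5586423 = 879681 - 5586423 = -4706742$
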